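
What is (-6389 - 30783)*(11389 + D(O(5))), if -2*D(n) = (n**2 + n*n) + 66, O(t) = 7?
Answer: -420303804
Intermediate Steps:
D(n) = -33 - n**2 (D(n) = -((n**2 + n*n) + 66)/2 = -((n**2 + n**2) + 66)/2 = -(2*n**2 + 66)/2 = -(66 + 2*n**2)/2 = -33 - n**2)
(-6389 - 30783)*(11389 + D(O(5))) = (-6389 - 30783)*(11389 + (-33 - 1*7**2)) = -37172*(11389 + (-33 - 1*49)) = -37172*(11389 + (-33 - 49)) = -37172*(11389 - 82) = -37172*11307 = -420303804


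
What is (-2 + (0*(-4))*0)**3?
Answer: -8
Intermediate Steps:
(-2 + (0*(-4))*0)**3 = (-2 + 0*0)**3 = (-2 + 0)**3 = (-2)**3 = -8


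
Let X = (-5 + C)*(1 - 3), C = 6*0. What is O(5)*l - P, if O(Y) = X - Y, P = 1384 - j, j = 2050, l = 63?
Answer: 981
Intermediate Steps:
C = 0
P = -666 (P = 1384 - 1*2050 = 1384 - 2050 = -666)
X = 10 (X = (-5 + 0)*(1 - 3) = -5*(-2) = 10)
O(Y) = 10 - Y
O(5)*l - P = (10 - 1*5)*63 - 1*(-666) = (10 - 5)*63 + 666 = 5*63 + 666 = 315 + 666 = 981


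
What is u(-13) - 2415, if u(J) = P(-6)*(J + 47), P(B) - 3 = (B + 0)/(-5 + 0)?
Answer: -11361/5 ≈ -2272.2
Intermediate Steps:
P(B) = 3 - B/5 (P(B) = 3 + (B + 0)/(-5 + 0) = 3 + B/(-5) = 3 + B*(-⅕) = 3 - B/5)
u(J) = 987/5 + 21*J/5 (u(J) = (3 - ⅕*(-6))*(J + 47) = (3 + 6/5)*(47 + J) = 21*(47 + J)/5 = 987/5 + 21*J/5)
u(-13) - 2415 = (987/5 + (21/5)*(-13)) - 2415 = (987/5 - 273/5) - 2415 = 714/5 - 2415 = -11361/5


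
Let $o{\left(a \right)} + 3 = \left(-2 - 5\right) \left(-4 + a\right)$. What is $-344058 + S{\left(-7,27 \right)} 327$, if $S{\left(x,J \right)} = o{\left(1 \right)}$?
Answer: $-338172$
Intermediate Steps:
$o{\left(a \right)} = 25 - 7 a$ ($o{\left(a \right)} = -3 + \left(-2 - 5\right) \left(-4 + a\right) = -3 - 7 \left(-4 + a\right) = -3 - \left(-28 + 7 a\right) = 25 - 7 a$)
$S{\left(x,J \right)} = 18$ ($S{\left(x,J \right)} = 25 - 7 = 18$)
$-344058 + S{\left(-7,27 \right)} 327 = -344058 + 18 \cdot 327 = -344058 + 5886 = -338172$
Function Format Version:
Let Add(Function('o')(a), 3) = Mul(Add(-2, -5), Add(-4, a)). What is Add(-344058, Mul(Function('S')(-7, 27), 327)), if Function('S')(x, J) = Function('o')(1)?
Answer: -338172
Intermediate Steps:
Function('o')(a) = Add(25, Mul(-7, a)) (Function('o')(a) = Add(-3, Mul(Add(-2, -5), Add(-4, a))) = Add(-3, Mul(-7, Add(-4, a))) = Add(-3, Add(28, Mul(-7, a))) = Add(25, Mul(-7, a)))
Function('S')(x, J) = 18 (Function('S')(x, J) = Add(25, Mul(-7, 1)) = Add(25, -7) = 18)
Add(-344058, Mul(Function('S')(-7, 27), 327)) = Add(-344058, Mul(18, 327)) = Add(-344058, 5886) = -338172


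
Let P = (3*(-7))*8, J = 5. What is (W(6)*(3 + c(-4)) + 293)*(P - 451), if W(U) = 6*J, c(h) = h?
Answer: -162797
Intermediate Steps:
W(U) = 30 (W(U) = 6*5 = 30)
P = -168 (P = -21*8 = -168)
(W(6)*(3 + c(-4)) + 293)*(P - 451) = (30*(3 - 4) + 293)*(-168 - 451) = (30*(-1) + 293)*(-619) = (-30 + 293)*(-619) = 263*(-619) = -162797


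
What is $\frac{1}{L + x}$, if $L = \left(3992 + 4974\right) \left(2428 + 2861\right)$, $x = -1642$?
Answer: $\frac{1}{47419532} \approx 2.1088 \cdot 10^{-8}$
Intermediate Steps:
$L = 47421174$ ($L = 8966 \cdot 5289 = 47421174$)
$\frac{1}{L + x} = \frac{1}{47421174 - 1642} = \frac{1}{47419532}$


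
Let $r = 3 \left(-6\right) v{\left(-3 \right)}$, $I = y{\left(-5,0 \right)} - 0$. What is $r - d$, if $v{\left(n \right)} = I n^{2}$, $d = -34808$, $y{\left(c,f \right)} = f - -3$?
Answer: $34322$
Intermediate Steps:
$y{\left(c,f \right)} = 3 + f$ ($y{\left(c,f \right)} = f + 3 = 3 + f$)
$I = 3$ ($I = \left(3 + 0\right) - 0 = 3 + 0 = 3$)
$v{\left(n \right)} = 3 n^{2}$
$r = -486$ ($r = 3 \left(-6\right) 3 \left(-3\right)^{2} = - 18 \cdot 3 \cdot 9 = \left(-18\right) 27 = -486$)
$r - d = -486 - -34808 = -486 + 34808 = 34322$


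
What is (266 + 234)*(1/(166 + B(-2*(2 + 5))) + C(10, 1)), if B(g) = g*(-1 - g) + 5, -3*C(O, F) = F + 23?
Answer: -44500/11 ≈ -4045.5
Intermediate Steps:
C(O, F) = -23/3 - F/3 (C(O, F) = -(F + 23)/3 = -(23 + F)/3 = -23/3 - F/3)
B(g) = 5 + g*(-1 - g)
(266 + 234)*(1/(166 + B(-2*(2 + 5))) + C(10, 1)) = (266 + 234)*(1/(166 + (5 - (-2)*(2 + 5) - (-2*(2 + 5))**2)) + (-23/3 - 1/3*1)) = 500*(1/(166 + (5 - (-2)*7 - (-2*7)**2)) + (-23/3 - 1/3)) = 500*(1/(166 + (5 - 1*(-14) - 1*(-14)**2)) - 8) = 500*(1/(166 + (5 + 14 - 1*196)) - 8) = 500*(1/(166 + (5 + 14 - 196)) - 8) = 500*(1/(166 - 177) - 8) = 500*(1/(-11) - 8) = 500*(-1/11 - 8) = 500*(-89/11) = -44500/11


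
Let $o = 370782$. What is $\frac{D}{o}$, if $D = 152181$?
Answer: $\frac{16909}{41198} \approx 0.41043$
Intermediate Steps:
$\frac{D}{o} = \frac{152181}{370782} = 152181 \cdot \frac{1}{370782} = \frac{16909}{41198}$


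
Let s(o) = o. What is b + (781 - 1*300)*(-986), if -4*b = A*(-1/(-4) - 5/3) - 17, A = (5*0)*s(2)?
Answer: -1897047/4 ≈ -4.7426e+5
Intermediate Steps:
A = 0 (A = (5*0)*2 = 0*2 = 0)
b = 17/4 (b = -(0*(-1/(-4) - 5/3) - 17)/4 = -(0*(-1*(-1/4) - 5*1/3) - 17)/4 = -(0*(1/4 - 5/3) - 17)/4 = -(0*(-17/12) - 17)/4 = -(0 - 17)/4 = -1/4*(-17) = 17/4 ≈ 4.2500)
b + (781 - 1*300)*(-986) = 17/4 + (781 - 1*300)*(-986) = 17/4 + (781 - 300)*(-986) = 17/4 + 481*(-986) = 17/4 - 474266 = -1897047/4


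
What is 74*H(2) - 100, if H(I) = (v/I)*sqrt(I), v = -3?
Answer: -100 - 111*sqrt(2) ≈ -256.98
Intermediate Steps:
H(I) = -3/sqrt(I) (H(I) = (-3/I)*sqrt(I) = -3/sqrt(I))
74*H(2) - 100 = 74*(-3*sqrt(2)/2) - 100 = -111*sqrt(2) - 100 = -100 - 111*sqrt(2)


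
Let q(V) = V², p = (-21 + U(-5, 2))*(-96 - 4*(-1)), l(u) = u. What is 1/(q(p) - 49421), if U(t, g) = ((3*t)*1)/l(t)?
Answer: 1/2692915 ≈ 3.7134e-7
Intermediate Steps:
U(t, g) = 3 (U(t, g) = ((3*t)*1)/t = (3*t)/t = 3)
p = 1656 (p = (-21 + 3)*(-96 - 4*(-1)) = -18*(-96 + 4) = -18*(-92) = 1656)
1/(q(p) - 49421) = 1/(1656² - 49421) = 1/(2742336 - 49421) = 1/2692915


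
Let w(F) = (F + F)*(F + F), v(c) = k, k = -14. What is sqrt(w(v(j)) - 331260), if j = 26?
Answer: 2*I*sqrt(82619) ≈ 574.87*I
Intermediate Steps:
v(c) = -14
w(F) = 4*F**2 (w(F) = (2*F)*(2*F) = 4*F**2)
sqrt(w(v(j)) - 331260) = sqrt(4*(-14)**2 - 331260) = sqrt(4*196 - 331260) = sqrt(784 - 331260) = sqrt(-330476) = 2*I*sqrt(82619)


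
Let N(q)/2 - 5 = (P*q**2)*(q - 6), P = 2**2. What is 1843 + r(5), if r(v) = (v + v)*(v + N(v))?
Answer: -7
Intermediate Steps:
P = 4
N(q) = 10 + 8*q**2*(-6 + q) (N(q) = 10 + 2*((4*q**2)*(q - 6)) = 10 + 2*((4*q**2)*(-6 + q)) = 10 + 2*(4*q**2*(-6 + q)) = 10 + 8*q**2*(-6 + q))
r(v) = 2*v*(10 + v - 48*v**2 + 8*v**3) (r(v) = (v + v)*(v + (10 - 48*v**2 + 8*v**3)) = (2*v)*(10 + v - 48*v**2 + 8*v**3) = 2*v*(10 + v - 48*v**2 + 8*v**3))
1843 + r(5) = 1843 + 2*5*(10 + 5 - 48*5**2 + 8*5**3) = 1843 + 2*5*(10 + 5 - 48*25 + 8*125) = 1843 + 2*5*(10 + 5 - 1200 + 1000) = 1843 + 2*5*(-185) = 1843 - 1850 = -7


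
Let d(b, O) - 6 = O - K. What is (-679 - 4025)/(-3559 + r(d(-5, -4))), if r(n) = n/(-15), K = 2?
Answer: 4704/3559 ≈ 1.3217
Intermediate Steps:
d(b, O) = 4 + O (d(b, O) = 6 + (O - 1*2) = 6 + (O - 2) = 6 + (-2 + O) = 4 + O)
r(n) = -n/15 (r(n) = n*(-1/15) = -n/15)
(-679 - 4025)/(-3559 + r(d(-5, -4))) = (-679 - 4025)/(-3559 - (4 - 4)/15) = -4704/(-3559 - 1/15*0) = -4704/(-3559 + 0) = -4704/(-3559) = -4704*(-1/3559) = 4704/3559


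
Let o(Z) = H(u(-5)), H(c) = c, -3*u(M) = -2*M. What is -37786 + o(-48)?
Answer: -113368/3 ≈ -37789.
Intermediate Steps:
u(M) = 2*M/3 (u(M) = -(-2)*M/3 = 2*M/3)
o(Z) = -10/3 (o(Z) = (⅔)*(-5) = -10/3)
-37786 + o(-48) = -37786 - 10/3 = -113368/3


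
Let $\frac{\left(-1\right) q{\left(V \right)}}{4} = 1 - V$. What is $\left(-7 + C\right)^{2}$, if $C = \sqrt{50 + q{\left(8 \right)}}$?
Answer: $\left(7 - \sqrt{78}\right)^{2} \approx 3.3553$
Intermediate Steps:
$q{\left(V \right)} = -4 + 4 V$ ($q{\left(V \right)} = - 4 \left(1 - V\right) = -4 + 4 V$)
$C = \sqrt{78}$ ($C = \sqrt{50 + \left(-4 + 4 \cdot 8\right)} = \sqrt{50 + \left(-4 + 32\right)} = \sqrt{50 + 28} = \sqrt{78} \approx 8.8318$)
$\left(-7 + C\right)^{2} = \left(-7 + \sqrt{78}\right)^{2}$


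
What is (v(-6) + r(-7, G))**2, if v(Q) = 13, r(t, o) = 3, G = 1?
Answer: 256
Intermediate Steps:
(v(-6) + r(-7, G))**2 = (13 + 3)**2 = 16**2 = 256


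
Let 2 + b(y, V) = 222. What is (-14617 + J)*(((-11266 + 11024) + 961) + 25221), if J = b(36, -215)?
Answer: -373458180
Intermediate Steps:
b(y, V) = 220 (b(y, V) = -2 + 222 = 220)
J = 220
(-14617 + J)*(((-11266 + 11024) + 961) + 25221) = (-14617 + 220)*(((-11266 + 11024) + 961) + 25221) = -14397*((-242 + 961) + 25221) = -14397*(719 + 25221) = -14397*25940 = -373458180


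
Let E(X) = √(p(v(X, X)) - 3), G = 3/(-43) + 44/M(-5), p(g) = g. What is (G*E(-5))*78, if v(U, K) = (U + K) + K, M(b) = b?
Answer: -446238*I*√2/215 ≈ -2935.2*I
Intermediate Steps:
v(U, K) = U + 2*K (v(U, K) = (K + U) + K = U + 2*K)
G = -1907/215 (G = 3/(-43) + 44/(-5) = 3*(-1/43) + 44*(-⅕) = -3/43 - 44/5 = -1907/215 ≈ -8.8698)
E(X) = √(-3 + 3*X) (E(X) = √((X + 2*X) - 3) = √(3*X - 3) = √(-3 + 3*X))
(G*E(-5))*78 = -1907*√(-3 + 3*(-5))/215*78 = -1907*√(-3 - 15)/215*78 = -5721*I*√2/215*78 = -446238*I*√2/215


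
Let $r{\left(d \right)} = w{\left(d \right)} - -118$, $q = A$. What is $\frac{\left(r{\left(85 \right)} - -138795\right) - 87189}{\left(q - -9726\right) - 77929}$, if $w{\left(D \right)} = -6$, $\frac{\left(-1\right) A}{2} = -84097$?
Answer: $\frac{51718}{99991} \approx 0.51723$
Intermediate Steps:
$A = 168194$ ($A = \left(-2\right) \left(-84097\right) = 168194$)
$q = 168194$
$r{\left(d \right)} = 112$ ($r{\left(d \right)} = -6 - -118 = -6 + 118 = 112$)
$\frac{\left(r{\left(85 \right)} - -138795\right) - 87189}{\left(q - -9726\right) - 77929} = \frac{\left(112 - -138795\right) - 87189}{\left(168194 - -9726\right) - 77929} = \frac{\left(112 + 138795\right) - 87189}{\left(168194 + 9726\right) - 77929} = \frac{138907 - 87189}{177920 - 77929} = \frac{51718}{99991}$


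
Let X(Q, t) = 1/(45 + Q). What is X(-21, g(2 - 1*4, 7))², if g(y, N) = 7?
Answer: 1/576 ≈ 0.0017361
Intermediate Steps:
X(-21, g(2 - 1*4, 7))² = (1/(45 - 21))² = (1/24)² = 1/576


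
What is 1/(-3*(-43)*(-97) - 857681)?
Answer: -1/870194 ≈ -1.1492e-6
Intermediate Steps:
1/(-3*(-43)*(-97) - 857681) = 1/(129*(-97) - 857681) = 1/(-12513 - 857681) = 1/(-870194) = -1/870194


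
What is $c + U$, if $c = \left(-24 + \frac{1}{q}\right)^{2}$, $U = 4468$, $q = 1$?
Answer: $4997$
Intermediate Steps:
$c = 529$ ($c = \left(-24 + 1^{-1}\right)^{2} = \left(-24 + 1\right)^{2} = \left(-23\right)^{2} = 529$)
$c + U = 529 + 4468 = 4997$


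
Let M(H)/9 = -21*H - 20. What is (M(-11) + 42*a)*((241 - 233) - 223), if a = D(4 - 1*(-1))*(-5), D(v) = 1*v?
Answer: -182535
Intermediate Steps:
M(H) = -180 - 189*H (M(H) = 9*(-21*H - 20) = 9*(-20 - 21*H) = -180 - 189*H)
D(v) = v
a = -25 (a = (4 - 1*(-1))*(-5) = (4 + 1)*(-5) = 5*(-5) = -25)
(M(-11) + 42*a)*((241 - 233) - 223) = ((-180 - 189*(-11)) + 42*(-25))*((241 - 233) - 223) = ((-180 + 2079) - 1050)*(8 - 223) = (1899 - 1050)*(-215) = 849*(-215) = -182535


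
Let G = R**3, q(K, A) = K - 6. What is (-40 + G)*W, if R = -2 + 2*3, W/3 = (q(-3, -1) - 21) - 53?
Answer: -5976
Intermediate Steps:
q(K, A) = -6 + K
W = -249 (W = 3*(((-6 - 3) - 21) - 53) = 3*((-9 - 21) - 53) = 3*(-30 - 53) = 3*(-83) = -249)
R = 4 (R = -2 + 6 = 4)
G = 64 (G = 4**3 = 64)
(-40 + G)*W = (-40 + 64)*(-249) = 24*(-249) = -5976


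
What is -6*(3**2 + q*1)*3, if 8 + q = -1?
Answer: 0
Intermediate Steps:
q = -9 (q = -8 - 1 = -9)
-6*(3**2 + q*1)*3 = -6*(3**2 - 9*1)*3 = -6*(9 - 9)*3 = -6*0*3 = 0*3 = 0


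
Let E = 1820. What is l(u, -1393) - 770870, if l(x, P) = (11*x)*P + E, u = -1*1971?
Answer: 29432583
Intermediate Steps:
u = -1971
l(x, P) = 1820 + 11*P*x (l(x, P) = (11*x)*P + 1820 = 11*P*x + 1820 = 1820 + 11*P*x)
l(u, -1393) - 770870 = (1820 + 11*(-1393)*(-1971)) - 770870 = (1820 + 30201633) - 770870 = 30203453 - 770870 = 29432583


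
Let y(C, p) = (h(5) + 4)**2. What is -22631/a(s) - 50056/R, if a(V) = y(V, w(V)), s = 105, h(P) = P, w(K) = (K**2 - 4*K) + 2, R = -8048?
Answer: -22259969/81486 ≈ -273.18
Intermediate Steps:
w(K) = 2 + K**2 - 4*K
y(C, p) = 81 (y(C, p) = (5 + 4)**2 = 9**2 = 81)
a(V) = 81
-22631/a(s) - 50056/R = -22631/81 - 50056/(-8048) = -22631*1/81 - 50056*(-1/8048) = -22631/81 + 6257/1006 = -22259969/81486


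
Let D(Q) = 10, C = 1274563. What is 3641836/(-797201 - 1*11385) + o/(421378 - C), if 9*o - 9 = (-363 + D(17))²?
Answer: -14032601499544/3104430508845 ≈ -4.5202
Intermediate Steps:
o = 124618/9 (o = 1 + (-363 + 10)²/9 = 1 + (⅑)*(-353)² = 1 + (⅑)*124609 = 1 + 124609/9 = 124618/9 ≈ 13846.)
3641836/(-797201 - 1*11385) + o/(421378 - C) = 3641836/(-797201 - 1*11385) + 124618/(9*(421378 - 1*1274563)) = 3641836/(-797201 - 11385) + 124618/(9*(421378 - 1274563)) = 3641836/(-808586) + (124618/9)/(-853185) = 3641836*(-1/808586) + (124618/9)*(-1/853185) = -1820918/404293 - 124618/7678665 = -14032601499544/3104430508845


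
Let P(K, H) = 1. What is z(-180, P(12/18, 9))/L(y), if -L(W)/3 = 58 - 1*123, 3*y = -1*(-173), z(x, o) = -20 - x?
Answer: 32/39 ≈ 0.82051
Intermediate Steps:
y = 173/3 (y = (-1*(-173))/3 = (⅓)*173 = 173/3 ≈ 57.667)
L(W) = 195 (L(W) = -3*(58 - 1*123) = -3*(58 - 123) = -3*(-65) = 195)
z(-180, P(12/18, 9))/L(y) = (-20 - 1*(-180))/195 = (-20 + 180)*(1/195) = 160*(1/195) = 32/39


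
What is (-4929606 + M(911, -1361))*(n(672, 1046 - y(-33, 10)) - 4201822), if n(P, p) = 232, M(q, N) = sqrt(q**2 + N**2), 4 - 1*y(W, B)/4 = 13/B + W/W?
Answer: 20712183273540 - 4201590*sqrt(2682242) ≈ 2.0705e+13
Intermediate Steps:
y(W, B) = 12 - 52/B (y(W, B) = 16 - 4*(13/B + W/W) = 16 - 4*(13/B + 1) = 16 - 4*(1 + 13/B) = 16 + (-4 - 52/B) = 12 - 52/B)
M(q, N) = sqrt(N**2 + q**2)
(-4929606 + M(911, -1361))*(n(672, 1046 - y(-33, 10)) - 4201822) = (-4929606 + sqrt((-1361)**2 + 911**2))*(232 - 4201822) = (-4929606 + sqrt(1852321 + 829921))*(-4201590) = (-4929606 + sqrt(2682242))*(-4201590) = 20712183273540 - 4201590*sqrt(2682242)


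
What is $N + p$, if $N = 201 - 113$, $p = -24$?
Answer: $64$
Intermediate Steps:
$N = 88$
$N + p = 88 - 24 = 64$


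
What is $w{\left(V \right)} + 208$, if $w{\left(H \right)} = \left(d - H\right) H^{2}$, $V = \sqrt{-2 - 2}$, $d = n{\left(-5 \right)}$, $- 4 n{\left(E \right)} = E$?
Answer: $203 + 8 i \approx 203.0 + 8.0 i$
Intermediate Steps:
$n{\left(E \right)} = - \frac{E}{4}$
$d = \frac{5}{4}$ ($d = \left(- \frac{1}{4}\right) \left(-5\right) = \frac{5}{4} \approx 1.25$)
$V = 2 i$ ($V = \sqrt{-4} = 2 i \approx 2.0 i$)
$w{\left(H \right)} = H^{2} \left(\frac{5}{4} - H\right)$ ($w{\left(H \right)} = \left(\frac{5}{4} - H\right) H^{2} = H^{2} \left(\frac{5}{4} - H\right)$)
$w{\left(V \right)} + 208 = \left(2 i\right)^{2} \left(\frac{5}{4} - 2 i\right) + 208 = - 4 \left(\frac{5}{4} - 2 i\right) + 208 = \left(-5 + 8 i\right) + 208 = 203 + 8 i$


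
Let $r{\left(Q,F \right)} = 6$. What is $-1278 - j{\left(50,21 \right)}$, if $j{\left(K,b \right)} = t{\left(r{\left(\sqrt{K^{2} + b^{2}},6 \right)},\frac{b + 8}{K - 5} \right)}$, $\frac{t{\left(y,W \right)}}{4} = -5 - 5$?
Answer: $-1238$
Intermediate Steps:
$t{\left(y,W \right)} = -40$ ($t{\left(y,W \right)} = 4 \left(-5 - 5\right) = 4 \left(-10\right) = -40$)
$j{\left(K,b \right)} = -40$
$-1278 - j{\left(50,21 \right)} = -1278 - -40 = -1278 + 40 = -1238$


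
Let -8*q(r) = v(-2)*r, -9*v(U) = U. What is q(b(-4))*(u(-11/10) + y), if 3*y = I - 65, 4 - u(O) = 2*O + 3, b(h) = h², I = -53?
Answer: 2168/135 ≈ 16.059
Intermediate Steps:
v(U) = -U/9
u(O) = 1 - 2*O (u(O) = 4 - (2*O + 3) = 4 - (3 + 2*O) = 4 + (-3 - 2*O) = 1 - 2*O)
q(r) = -r/36 (q(r) = -(-⅑*(-2))*r/8 = -r/36)
y = -118/3 (y = (-53 - 65)/3 = (⅓)*(-118) = -118/3 ≈ -39.333)
q(b(-4))*(u(-11/10) + y) = (-1/36*(-4)²)*((1 - (-22)/10) - 118/3) = (-1/36*16)*((1 - (-22)/10) - 118/3) = -4*((1 - 2*(-11/10)) - 118/3)/9 = -4*((1 + 11/5) - 118/3)/9 = -4*(16/5 - 118/3)/9 = -4/9*(-542/15) = 2168/135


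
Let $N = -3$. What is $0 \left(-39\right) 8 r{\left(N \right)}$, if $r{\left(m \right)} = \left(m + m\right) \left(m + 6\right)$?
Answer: $0$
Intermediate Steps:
$r{\left(m \right)} = 2 m \left(6 + m\right)$
$0 \left(-39\right) 8 r{\left(N \right)} = 0 \left(-39\right) 8 \cdot 2 \left(-3\right) \left(6 - 3\right) = 0 \cdot 8 \cdot 2 \left(-3\right) 3 = 0 \cdot 8 \left(-18\right) = 0 \left(-144\right) = 0$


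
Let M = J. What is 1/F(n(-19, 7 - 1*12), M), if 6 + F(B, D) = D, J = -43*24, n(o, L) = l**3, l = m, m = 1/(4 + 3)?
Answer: -1/1038 ≈ -0.00096339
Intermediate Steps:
m = 1/7 ≈ 0.14286
l = 1/7 ≈ 0.14286
n(o, L) = 1/343 (n(o, L) = (1/7)**3 = 1/343)
J = -1032
M = -1032
F(B, D) = -6 + D
1/F(n(-19, 7 - 1*12), M) = 1/(-6 - 1032) = 1/(-1038) = -1/1038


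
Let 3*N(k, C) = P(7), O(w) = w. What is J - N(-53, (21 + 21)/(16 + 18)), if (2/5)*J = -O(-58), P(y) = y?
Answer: 428/3 ≈ 142.67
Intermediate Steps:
N(k, C) = 7/3 (N(k, C) = (⅓)*7 = 7/3)
J = 145 (J = 5*(-1*(-58))/2 = (5/2)*58 = 145)
J - N(-53, (21 + 21)/(16 + 18)) = 145 - 1*7/3 = 145 - 7/3 = 428/3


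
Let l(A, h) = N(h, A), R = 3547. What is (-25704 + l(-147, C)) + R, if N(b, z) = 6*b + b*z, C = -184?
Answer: 3787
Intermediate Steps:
l(A, h) = h*(6 + A)
(-25704 + l(-147, C)) + R = (-25704 - 184*(6 - 147)) + 3547 = (-25704 - 184*(-141)) + 3547 = (-25704 + 25944) + 3547 = 240 + 3547 = 3787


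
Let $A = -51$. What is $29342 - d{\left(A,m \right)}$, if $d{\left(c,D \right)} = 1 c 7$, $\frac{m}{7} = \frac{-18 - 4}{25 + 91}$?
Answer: $29699$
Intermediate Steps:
$m = - \frac{77}{58}$ ($m = 7 \frac{-18 - 4}{25 + 91} = 7 \left(- \frac{22}{116}\right) = 7 \left(\left(-22\right) \frac{1}{116}\right) = 7 \left(- \frac{11}{58}\right) = - \frac{77}{58} \approx -1.3276$)
$d{\left(c,D \right)} = 7 c$ ($d{\left(c,D \right)} = c 7 = 7 c$)
$29342 - d{\left(A,m \right)} = 29342 - 7 \left(-51\right) = 29342 - -357 = 29342 + 357 = 29699$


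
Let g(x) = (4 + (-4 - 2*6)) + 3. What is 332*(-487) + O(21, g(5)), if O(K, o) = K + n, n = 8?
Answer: -161655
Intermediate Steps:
g(x) = -9 (g(x) = (4 + (-4 - 12)) + 3 = (4 - 16) + 3 = -12 + 3 = -9)
O(K, o) = 8 + K (O(K, o) = K + 8 = 8 + K)
332*(-487) + O(21, g(5)) = 332*(-487) + (8 + 21) = -161684 + 29 = -161655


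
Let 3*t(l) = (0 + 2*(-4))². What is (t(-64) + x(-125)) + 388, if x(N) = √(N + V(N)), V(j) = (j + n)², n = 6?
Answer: 1228/3 + 22*√29 ≈ 527.81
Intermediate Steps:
V(j) = (6 + j)² (V(j) = (j + 6)² = (6 + j)²)
t(l) = 64/3 (t(l) = (0 + 2*(-4))²/3 = (0 - 8)²/3 = (⅓)*(-8)² = (⅓)*64 = 64/3)
x(N) = √(N + (6 + N)²)
(t(-64) + x(-125)) + 388 = (64/3 + √(-125 + (6 - 125)²)) + 388 = (64/3 + √(-125 + (-119)²)) + 388 = (64/3 + √(-125 + 14161)) + 388 = (64/3 + √14036) + 388 = (64/3 + 22*√29) + 388 = 1228/3 + 22*√29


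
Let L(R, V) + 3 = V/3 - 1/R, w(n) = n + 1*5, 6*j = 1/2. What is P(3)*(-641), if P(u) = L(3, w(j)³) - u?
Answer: -124449509/5184 ≈ -24006.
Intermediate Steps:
j = 1/12 (j = (⅙)/2 = (⅙)*(½) = 1/12 ≈ 0.083333)
w(n) = 5 + n (w(n) = n + 5 = 5 + n)
L(R, V) = -3 - 1/R + V/3 (L(R, V) = -3 + (V/3 - 1/R) = -3 + (-1/R + V/3) = -3 - 1/R + V/3)
P(u) = 209701/5184 - u (P(u) = (-3 - 1/3 + (5 + 1/12)³/3) - u = (-3 - 1*⅓ + (61/12)³/3) - u = (-3 - ⅓ + (⅓)*(226981/1728)) - u = (-3 - ⅓ + 226981/5184) - u = 209701/5184 - u)
P(3)*(-641) = (209701/5184 - 1*3)*(-641) = (209701/5184 - 3)*(-641) = (194149/5184)*(-641) = -124449509/5184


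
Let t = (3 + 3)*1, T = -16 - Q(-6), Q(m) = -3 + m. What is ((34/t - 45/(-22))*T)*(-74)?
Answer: 131831/33 ≈ 3994.9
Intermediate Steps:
T = -7 (T = -16 - (-3 - 6) = -16 - 1*(-9) = -16 + 9 = -7)
t = 6 (t = 6*1 = 6)
((34/t - 45/(-22))*T)*(-74) = ((34/6 - 45/(-22))*(-7))*(-74) = ((34*(⅙) - 45*(-1/22))*(-7))*(-74) = ((17/3 + 45/22)*(-7))*(-74) = ((509/66)*(-7))*(-74) = -3563/66*(-74) = 131831/33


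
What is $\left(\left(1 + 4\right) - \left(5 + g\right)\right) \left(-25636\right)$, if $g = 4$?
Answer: $102544$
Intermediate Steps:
$\left(\left(1 + 4\right) - \left(5 + g\right)\right) \left(-25636\right) = \left(\left(1 + 4\right) - 9\right) \left(-25636\right) = \left(5 - 9\right) \left(-25636\right) = \left(-4\right) \left(-25636\right) = 102544$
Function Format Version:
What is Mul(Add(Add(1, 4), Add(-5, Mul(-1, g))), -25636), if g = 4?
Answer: 102544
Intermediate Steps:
Mul(Add(Add(1, 4), Add(-5, Mul(-1, g))), -25636) = Mul(Add(Add(1, 4), Add(-5, Mul(-1, 4))), -25636) = Mul(Add(5, Add(-5, -4)), -25636) = Mul(Add(5, -9), -25636) = Mul(-4, -25636) = 102544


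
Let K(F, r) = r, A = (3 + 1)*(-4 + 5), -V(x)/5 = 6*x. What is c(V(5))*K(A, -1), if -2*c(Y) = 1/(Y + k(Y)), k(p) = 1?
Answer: -1/298 ≈ -0.0033557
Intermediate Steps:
V(x) = -30*x
A = 4 (A = 4*1 = 4)
c(Y) = -1/(2*(1 + Y)) (c(Y) = -1/(2*(Y + 1)) = -1/(2*(1 + Y)))
c(V(5))*K(A, -1) = -1/(2 + 2*(-30*5))*(-1) = -1/(2 + 2*(-150))*(-1) = -1/(2 - 300)*(-1) = -1/(-298)*(-1) = -1*(-1/298)*(-1) = (1/298)*(-1) = -1/298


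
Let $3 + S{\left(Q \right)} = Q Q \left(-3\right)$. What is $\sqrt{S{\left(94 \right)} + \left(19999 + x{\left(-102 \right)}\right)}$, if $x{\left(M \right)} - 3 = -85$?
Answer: $i \sqrt{6594} \approx 81.203 i$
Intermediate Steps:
$S{\left(Q \right)} = -3 - 3 Q^{2}$ ($S{\left(Q \right)} = -3 + Q Q \left(-3\right) = -3 + Q^{2} \left(-3\right) = -3 - 3 Q^{2}$)
$x{\left(M \right)} = -82$ ($x{\left(M \right)} = 3 - 85 = -82$)
$\sqrt{S{\left(94 \right)} + \left(19999 + x{\left(-102 \right)}\right)} = \sqrt{\left(-3 - 3 \cdot 94^{2}\right) + \left(19999 - 82\right)} = \sqrt{\left(-3 - 26508\right) + 19917} = \sqrt{-26511 + 19917} = \sqrt{-6594} = i \sqrt{6594}$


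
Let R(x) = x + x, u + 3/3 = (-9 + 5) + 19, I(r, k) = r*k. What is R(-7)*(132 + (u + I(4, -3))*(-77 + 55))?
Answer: -1232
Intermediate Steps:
I(r, k) = k*r
u = 14 (u = -1 + ((-9 + 5) + 19) = -1 + (-4 + 19) = -1 + 15 = 14)
R(x) = 2*x
R(-7)*(132 + (u + I(4, -3))*(-77 + 55)) = (2*(-7))*(132 + (14 - 3*4)*(-77 + 55)) = -14*(132 + (14 - 12)*(-22)) = -14*(132 + 2*(-22)) = -14*(132 - 44) = -14*88 = -1232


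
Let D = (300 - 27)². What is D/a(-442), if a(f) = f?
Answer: -5733/34 ≈ -168.62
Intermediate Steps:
D = 74529 (D = 273² = 74529)
D/a(-442) = 74529/(-442) = 74529*(-1/442) = -5733/34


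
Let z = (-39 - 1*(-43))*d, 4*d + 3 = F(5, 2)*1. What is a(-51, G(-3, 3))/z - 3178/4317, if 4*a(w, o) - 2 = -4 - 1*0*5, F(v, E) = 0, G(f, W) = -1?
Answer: -1639/2878 ≈ -0.56949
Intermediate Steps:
d = -¾ (d = -¾ + (0*1)/4 = -¾ + (¼)*0 = -¾ + 0 = -¾ ≈ -0.75000)
a(w, o) = -½ (a(w, o) = ½ + (-4 - 1*0*5)/4 = ½ + (-4 + 0*5)/4 = ½ + (-4 + 0)/4 = ½ + (¼)*(-4) = ½ - 1 = -½)
z = -3 (z = (-39 - 1*(-43))*(-¾) = (-39 + 43)*(-¾) = 4*(-¾) = -3)
a(-51, G(-3, 3))/z - 3178/4317 = -½/(-3) - 3178/4317 = -½*(-⅓) - 3178*1/4317 = ⅙ - 3178/4317 = -1639/2878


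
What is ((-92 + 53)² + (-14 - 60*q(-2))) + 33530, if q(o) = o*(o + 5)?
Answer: 35397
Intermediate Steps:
q(o) = o*(5 + o)
((-92 + 53)² + (-14 - 60*q(-2))) + 33530 = ((-92 + 53)² + (-14 - (-120)*(5 - 2))) + 33530 = ((-39)² + (-14 - (-120)*3)) + 33530 = (1521 + (-14 - 60*(-6))) + 33530 = (1521 + (-14 + 360)) + 33530 = (1521 + 346) + 33530 = 1867 + 33530 = 35397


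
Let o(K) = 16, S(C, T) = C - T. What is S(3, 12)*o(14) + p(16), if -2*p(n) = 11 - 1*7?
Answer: -146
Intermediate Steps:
p(n) = -2 (p(n) = -(11 - 1*7)/2 = -(11 - 7)/2 = -½*4 = -2)
S(3, 12)*o(14) + p(16) = (3 - 1*12)*16 - 2 = (3 - 12)*16 - 2 = -9*16 - 2 = -144 - 2 = -146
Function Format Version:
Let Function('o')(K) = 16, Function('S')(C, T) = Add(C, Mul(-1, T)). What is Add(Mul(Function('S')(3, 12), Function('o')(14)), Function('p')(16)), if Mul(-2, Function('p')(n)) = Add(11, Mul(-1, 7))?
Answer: -146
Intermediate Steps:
Function('p')(n) = -2 (Function('p')(n) = Mul(Rational(-1, 2), Add(11, Mul(-1, 7))) = Mul(Rational(-1, 2), Add(11, -7)) = Mul(Rational(-1, 2), 4) = -2)
Add(Mul(Function('S')(3, 12), Function('o')(14)), Function('p')(16)) = Add(Mul(Add(3, Mul(-1, 12)), 16), -2) = Add(Mul(Add(3, -12), 16), -2) = Add(Mul(-9, 16), -2) = Add(-144, -2) = -146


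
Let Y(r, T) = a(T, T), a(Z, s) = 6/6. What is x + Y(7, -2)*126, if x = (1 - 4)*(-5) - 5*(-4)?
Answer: 161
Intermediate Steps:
a(Z, s) = 1 (a(Z, s) = 6*(⅙) = 1)
Y(r, T) = 1
x = 35 (x = -3*(-5) + 20 = 15 + 20 = 35)
x + Y(7, -2)*126 = 35 + 1*126 = 35 + 126 = 161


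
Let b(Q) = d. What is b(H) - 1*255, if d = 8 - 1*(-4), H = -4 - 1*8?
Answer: -243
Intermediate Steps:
H = -12 (H = -4 - 8 = -12)
d = 12 (d = 8 + 4 = 12)
b(Q) = 12
b(H) - 1*255 = 12 - 1*255 = 12 - 255 = -243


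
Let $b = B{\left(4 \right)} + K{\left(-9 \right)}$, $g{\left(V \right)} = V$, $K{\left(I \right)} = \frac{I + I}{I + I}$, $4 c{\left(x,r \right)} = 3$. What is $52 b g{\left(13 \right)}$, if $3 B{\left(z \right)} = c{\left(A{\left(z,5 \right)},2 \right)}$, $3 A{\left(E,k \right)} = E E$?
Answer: $845$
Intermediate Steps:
$A{\left(E,k \right)} = \frac{E^{2}}{3}$ ($A{\left(E,k \right)} = \frac{E E}{3} = \frac{E^{2}}{3}$)
$c{\left(x,r \right)} = \frac{3}{4}$ ($c{\left(x,r \right)} = \frac{1}{4} \cdot 3 = \frac{3}{4}$)
$B{\left(z \right)} = \frac{1}{4}$ ($B{\left(z \right)} = \frac{1}{3} \cdot \frac{3}{4} = \frac{1}{4}$)
$K{\left(I \right)} = 1$ ($K{\left(I \right)} = \frac{2 I}{2 I} = 2 I \frac{1}{2 I} = 1$)
$b = \frac{5}{4}$ ($b = \frac{1}{4} + 1 = \frac{5}{4} \approx 1.25$)
$52 b g{\left(13 \right)} = 52 \cdot \frac{5}{4} \cdot 13 = 65 \cdot 13 = 845$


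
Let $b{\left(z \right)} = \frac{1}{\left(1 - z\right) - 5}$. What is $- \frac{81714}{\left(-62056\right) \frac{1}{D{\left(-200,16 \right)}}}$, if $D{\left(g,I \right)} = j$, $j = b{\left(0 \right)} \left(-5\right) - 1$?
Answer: $\frac{40857}{124112} \approx 0.32919$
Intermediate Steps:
$b{\left(z \right)} = \frac{1}{-4 - z}$
$j = \frac{1}{4}$ ($j = - \frac{1}{4 + 0} \left(-5\right) - 1 = - \frac{1}{4} \left(-5\right) - 1 = \left(-1\right) \frac{1}{4} \left(-5\right) - 1 = \left(- \frac{1}{4}\right) \left(-5\right) - 1 = \frac{5}{4} - 1 = \frac{1}{4} \approx 0.25$)
$D{\left(g,I \right)} = \frac{1}{4}$
$- \frac{81714}{\left(-62056\right) \frac{1}{D{\left(-200,16 \right)}}} = - \frac{81714}{\left(-62056\right) \frac{1}{\frac{1}{4}}} = - \frac{81714}{\left(-62056\right) 4} = - \frac{81714}{-248224} = \left(-81714\right) \left(- \frac{1}{248224}\right) = \frac{40857}{124112}$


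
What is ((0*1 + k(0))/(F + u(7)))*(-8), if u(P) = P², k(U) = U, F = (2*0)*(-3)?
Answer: 0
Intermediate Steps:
F = 0 (F = 0*(-3) = 0)
((0*1 + k(0))/(F + u(7)))*(-8) = ((0*1 + 0)/(0 + 7²))*(-8) = ((0 + 0)/(0 + 49))*(-8) = (0/49)*(-8) = ((1/49)*0)*(-8) = 0*(-8) = 0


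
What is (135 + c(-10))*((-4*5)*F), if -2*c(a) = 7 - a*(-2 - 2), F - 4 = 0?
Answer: -12120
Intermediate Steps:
F = 4 (F = 4 + 0 = 4)
c(a) = -7/2 - 2*a (c(a) = -(7 - a*(-2 - 2))/2 = -(7 - a*(-4))/2 = -(7 - (-4)*a)/2 = -(7 + 4*a)/2 = -7/2 - 2*a)
(135 + c(-10))*((-4*5)*F) = (135 + (-7/2 - 2*(-10)))*(-4*5*4) = (135 + (-7/2 + 20))*(-20*4) = (135 + 33/2)*(-80) = (303/2)*(-80) = -12120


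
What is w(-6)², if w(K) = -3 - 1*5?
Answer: 64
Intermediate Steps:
w(K) = -8 (w(K) = -3 - 5 = -8)
w(-6)² = (-8)² = 64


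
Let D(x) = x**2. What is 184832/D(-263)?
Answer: 184832/69169 ≈ 2.6722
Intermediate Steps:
184832/D(-263) = 184832/((-263)**2) = 184832/69169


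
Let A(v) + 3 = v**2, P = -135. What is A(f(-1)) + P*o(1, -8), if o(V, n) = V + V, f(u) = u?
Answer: -272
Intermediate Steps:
o(V, n) = 2*V
A(v) = -3 + v**2
A(f(-1)) + P*o(1, -8) = (-3 + (-1)**2) - 270 = (-3 + 1) - 135*2 = -2 - 270 = -272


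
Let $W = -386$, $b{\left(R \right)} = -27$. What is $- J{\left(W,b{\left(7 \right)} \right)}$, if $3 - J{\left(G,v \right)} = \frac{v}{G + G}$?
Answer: $- \frac{2289}{772} \approx -2.965$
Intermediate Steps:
$J{\left(G,v \right)} = 3 - \frac{v}{2 G}$ ($J{\left(G,v \right)} = 3 - \frac{v}{G + G} = 3 - \frac{v}{2 G}$)
$- J{\left(W,b{\left(7 \right)} \right)} = - (3 - - \frac{27}{2 \left(-386\right)}) = - (3 - \left(- \frac{27}{2}\right) \left(- \frac{1}{386}\right)) = - (3 - \frac{27}{772}) = \left(-1\right) \frac{2289}{772} = - \frac{2289}{772}$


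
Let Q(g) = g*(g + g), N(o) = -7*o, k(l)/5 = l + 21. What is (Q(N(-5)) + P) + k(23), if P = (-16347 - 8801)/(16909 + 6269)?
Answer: 30930056/11589 ≈ 2668.9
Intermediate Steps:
k(l) = 105 + 5*l (k(l) = 5*(l + 21) = 5*(21 + l) = 105 + 5*l)
Q(g) = 2*g² (Q(g) = g*(2*g) = 2*g²)
P = -12574/11589 (P = -25148/23178 = -25148*1/23178 = -12574/11589 ≈ -1.0850)
(Q(N(-5)) + P) + k(23) = (2*(-7*(-5))² - 12574/11589) + (105 + 5*23) = (2*35² - 12574/11589) + (105 + 115) = (2*1225 - 12574/11589) + 220 = (2450 - 12574/11589) + 220 = 28380476/11589 + 220 = 30930056/11589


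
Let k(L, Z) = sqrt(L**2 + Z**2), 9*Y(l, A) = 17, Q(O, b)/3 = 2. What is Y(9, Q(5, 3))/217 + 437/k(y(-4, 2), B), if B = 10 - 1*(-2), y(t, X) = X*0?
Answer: 284555/7812 ≈ 36.425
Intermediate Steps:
Q(O, b) = 6 (Q(O, b) = 3*2 = 6)
Y(l, A) = 17/9 (Y(l, A) = (1/9)*17 = 17/9)
y(t, X) = 0
B = 12 (B = 10 + 2 = 12)
Y(9, Q(5, 3))/217 + 437/k(y(-4, 2), B) = (17/9)/217 + 437/(sqrt(0**2 + 12**2)) = (17/9)*(1/217) + 437/(sqrt(0 + 144)) = 17/1953 + 437/(sqrt(144)) = 17/1953 + 437/12 = 284555/7812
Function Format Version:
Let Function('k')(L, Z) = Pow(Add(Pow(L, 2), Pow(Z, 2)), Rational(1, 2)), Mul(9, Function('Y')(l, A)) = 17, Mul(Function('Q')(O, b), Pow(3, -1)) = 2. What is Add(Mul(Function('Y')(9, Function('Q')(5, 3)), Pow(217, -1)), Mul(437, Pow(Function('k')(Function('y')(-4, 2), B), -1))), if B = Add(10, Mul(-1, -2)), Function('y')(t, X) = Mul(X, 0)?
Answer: Rational(284555, 7812) ≈ 36.425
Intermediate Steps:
Function('Q')(O, b) = 6 (Function('Q')(O, b) = Mul(3, 2) = 6)
Function('Y')(l, A) = Rational(17, 9) (Function('Y')(l, A) = Mul(Rational(1, 9), 17) = Rational(17, 9))
Function('y')(t, X) = 0
B = 12 (B = Add(10, 2) = 12)
Add(Mul(Function('Y')(9, Function('Q')(5, 3)), Pow(217, -1)), Mul(437, Pow(Function('k')(Function('y')(-4, 2), B), -1))) = Add(Mul(Rational(17, 9), Pow(217, -1)), Mul(437, Pow(Pow(Add(Pow(0, 2), Pow(12, 2)), Rational(1, 2)), -1))) = Add(Mul(Rational(17, 9), Rational(1, 217)), Mul(437, Pow(Pow(Add(0, 144), Rational(1, 2)), -1))) = Add(Rational(17, 1953), Mul(437, Pow(Pow(144, Rational(1, 2)), -1))) = Add(Rational(17, 1953), Mul(437, Pow(12, -1))) = Add(Rational(17, 1953), Mul(437, Rational(1, 12))) = Add(Rational(17, 1953), Rational(437, 12)) = Rational(284555, 7812)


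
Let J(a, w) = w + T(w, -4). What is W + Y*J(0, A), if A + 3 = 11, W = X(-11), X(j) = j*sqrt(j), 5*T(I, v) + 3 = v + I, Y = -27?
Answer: -1107/5 - 11*I*sqrt(11) ≈ -221.4 - 36.483*I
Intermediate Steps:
T(I, v) = -3/5 + I/5 + v/5 (T(I, v) = -3/5 + (v + I)/5 = -3/5 + (I + v)/5 = -3/5 + (I/5 + v/5) = -3/5 + I/5 + v/5)
X(j) = j**(3/2)
W = -11*I*sqrt(11) (W = (-11)**(3/2) = -11*I*sqrt(11) ≈ -36.483*I)
A = 8 (A = -3 + 11 = 8)
J(a, w) = -7/5 + 6*w/5 (J(a, w) = w + (-3/5 + w/5 + (1/5)*(-4)) = w + (-3/5 + w/5 - 4/5) = w + (-7/5 + w/5) = -7/5 + 6*w/5)
W + Y*J(0, A) = -11*I*sqrt(11) - 27*(-7/5 + (6/5)*8) = -11*I*sqrt(11) - 27*(-7/5 + 48/5) = -11*I*sqrt(11) - 27*41/5 = -11*I*sqrt(11) - 1107/5 = -1107/5 - 11*I*sqrt(11)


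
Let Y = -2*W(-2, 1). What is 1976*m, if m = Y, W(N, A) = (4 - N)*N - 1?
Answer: 51376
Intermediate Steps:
W(N, A) = -1 + N*(4 - N) (W(N, A) = N*(4 - N) - 1 = -1 + N*(4 - N))
Y = 26 (Y = -2*(-1 - 1*(-2)**2 + 4*(-2)) = -2*(-1 - 1*4 - 8) = -2*(-1 - 4 - 8) = -2*(-13) = 26)
m = 26
1976*m = 1976*26 = 51376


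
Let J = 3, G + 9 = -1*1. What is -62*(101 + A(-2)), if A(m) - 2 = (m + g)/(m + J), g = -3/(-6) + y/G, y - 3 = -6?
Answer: -31558/5 ≈ -6311.6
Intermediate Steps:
y = -3 (y = 3 - 6 = -3)
G = -10 (G = -9 - 1*1 = -9 - 1 = -10)
g = ⅘ (g = -3/(-6) - 3/(-10) = -3*(-⅙) - 3*(-⅒) = ½ + 3/10 = ⅘ ≈ 0.80000)
A(m) = 2 + (⅘ + m)/(3 + m) (A(m) = 2 + (m + ⅘)/(m + 3) = 2 + (⅘ + m)/(3 + m))
-62*(101 + A(-2)) = -62*(101 + (34 + 15*(-2))/(5*(3 - 2))) = -62*(101 + (⅕)*(34 - 30)/1) = -62*(101 + (⅕)*1*4) = -62*(101 + ⅘) = -62*509/5 = -31558/5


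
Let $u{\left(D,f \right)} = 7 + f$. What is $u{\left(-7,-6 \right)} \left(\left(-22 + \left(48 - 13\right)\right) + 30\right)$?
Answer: $43$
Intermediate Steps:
$u{\left(-7,-6 \right)} \left(\left(-22 + \left(48 - 13\right)\right) + 30\right) = \left(7 - 6\right) \left(\left(-22 + \left(48 - 13\right)\right) + 30\right) = 1 \left(\left(-22 + \left(48 - 13\right)\right) + 30\right) = 1 \left(\left(-22 + 35\right) + 30\right) = 1 \left(13 + 30\right) = 1 \cdot 43 = 43$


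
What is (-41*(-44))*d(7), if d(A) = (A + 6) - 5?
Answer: 14432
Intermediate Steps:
d(A) = 1 + A (d(A) = (6 + A) - 5 = 1 + A)
(-41*(-44))*d(7) = (-41*(-44))*(1 + 7) = 1804*8 = 14432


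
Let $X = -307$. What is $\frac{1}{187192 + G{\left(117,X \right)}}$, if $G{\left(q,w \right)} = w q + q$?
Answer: $\frac{1}{151390} \approx 6.6055 \cdot 10^{-6}$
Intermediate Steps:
$G{\left(q,w \right)} = q + q w$ ($G{\left(q,w \right)} = q w + q = q + q w$)
$\frac{1}{187192 + G{\left(117,X \right)}} = \frac{1}{187192 + 117 \left(1 - 307\right)} = \frac{1}{187192 + 117 \left(-306\right)} = \frac{1}{187192 - 35802} = \frac{1}{151390}$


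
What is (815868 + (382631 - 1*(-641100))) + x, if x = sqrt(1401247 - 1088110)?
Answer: 1839599 + 3*sqrt(34793) ≈ 1.8402e+6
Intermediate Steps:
x = 3*sqrt(34793) (x = sqrt(313137) = 3*sqrt(34793) ≈ 559.59)
(815868 + (382631 - 1*(-641100))) + x = (815868 + (382631 - 1*(-641100))) + 3*sqrt(34793) = (815868 + (382631 + 641100)) + 3*sqrt(34793) = (815868 + 1023731) + 3*sqrt(34793) = 1839599 + 3*sqrt(34793)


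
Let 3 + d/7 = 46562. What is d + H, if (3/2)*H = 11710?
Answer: 1001159/3 ≈ 3.3372e+5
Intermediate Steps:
d = 325913 (d = -21 + 7*46562 = -21 + 325934 = 325913)
H = 23420/3 (H = (⅔)*11710 = 23420/3 ≈ 7806.7)
d + H = 325913 + 23420/3 = 1001159/3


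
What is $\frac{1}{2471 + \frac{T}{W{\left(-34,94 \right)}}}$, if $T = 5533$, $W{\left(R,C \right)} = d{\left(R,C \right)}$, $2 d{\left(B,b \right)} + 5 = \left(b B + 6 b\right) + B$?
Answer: $\frac{2671}{6588975} \approx 0.00040537$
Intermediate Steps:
$d{\left(B,b \right)} = - \frac{5}{2} + \frac{B}{2} + 3 b + \frac{B b}{2}$ ($d{\left(B,b \right)} = - \frac{5}{2} + \frac{\left(b B + 6 b\right) + B}{2} = - \frac{5}{2} + \frac{\left(B b + 6 b\right) + B}{2} = - \frac{5}{2} + \frac{\left(6 b + B b\right) + B}{2} = - \frac{5}{2} + \frac{B + 6 b + B b}{2} = - \frac{5}{2} + \left(\frac{B}{2} + 3 b + \frac{B b}{2}\right) = - \frac{5}{2} + \frac{B}{2} + 3 b + \frac{B b}{2}$)
$W{\left(R,C \right)} = - \frac{5}{2} + \frac{R}{2} + 3 C + \frac{C R}{2}$ ($W{\left(R,C \right)} = - \frac{5}{2} + \frac{R}{2} + 3 C + \frac{R C}{2} = - \frac{5}{2} + \frac{R}{2} + 3 C + \frac{C R}{2}$)
$\frac{1}{2471 + \frac{T}{W{\left(-34,94 \right)}}} = \frac{1}{2471 + \frac{5533}{- \frac{5}{2} + \frac{1}{2} \left(-34\right) + 3 \cdot 94 + \frac{1}{2} \cdot 94 \left(-34\right)}} = \frac{1}{2471 + \frac{5533}{- \frac{5}{2} - 17 + 282 - 1598}} = \frac{1}{2471 + \frac{5533}{- \frac{2671}{2}}} = \frac{1}{2471 + 5533 \left(- \frac{2}{2671}\right)} = \frac{1}{2471 - \frac{11066}{2671}} = \frac{1}{\frac{6588975}{2671}} = \frac{2671}{6588975}$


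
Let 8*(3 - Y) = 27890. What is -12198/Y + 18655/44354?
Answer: 2424040483/617984282 ≈ 3.9225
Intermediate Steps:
Y = -13933/4 (Y = 3 - ⅛*27890 = 3 - 13945/4 = -13933/4 ≈ -3483.3)
-12198/Y + 18655/44354 = -12198/(-13933/4) + 18655/44354 = -12198*(-4/13933) + 18655*(1/44354) = 48792/13933 + 18655/44354 = 2424040483/617984282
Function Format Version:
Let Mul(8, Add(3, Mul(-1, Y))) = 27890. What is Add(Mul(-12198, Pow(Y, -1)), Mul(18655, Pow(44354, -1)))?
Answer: Rational(2424040483, 617984282) ≈ 3.9225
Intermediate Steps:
Y = Rational(-13933, 4) (Y = Add(3, Mul(Rational(-1, 8), 27890)) = Add(3, Rational(-13945, 4)) = Rational(-13933, 4) ≈ -3483.3)
Add(Mul(-12198, Pow(Y, -1)), Mul(18655, Pow(44354, -1))) = Add(Mul(-12198, Pow(Rational(-13933, 4), -1)), Mul(18655, Pow(44354, -1))) = Add(Mul(-12198, Rational(-4, 13933)), Mul(18655, Rational(1, 44354))) = Add(Rational(48792, 13933), Rational(18655, 44354)) = Rational(2424040483, 617984282)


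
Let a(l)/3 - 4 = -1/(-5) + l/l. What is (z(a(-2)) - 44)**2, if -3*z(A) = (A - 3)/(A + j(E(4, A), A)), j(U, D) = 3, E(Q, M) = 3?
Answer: 1879641/961 ≈ 1955.9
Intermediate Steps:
a(l) = 78/5 (a(l) = 12 + 3*(-1/(-5) + l/l) = 12 + 3*(-1*(-1/5) + 1) = 12 + 3*(1/5 + 1) = 12 + 3*(6/5) = 12 + 18/5 = 78/5)
z(A) = -(-3 + A)/(3*(3 + A)) (z(A) = -(A - 3)/(3*(A + 3)) = -(-3 + A)/(3*(3 + A)))
(z(a(-2)) - 44)**2 = ((3 - 1*78/5)/(3*(3 + 78/5)) - 44)**2 = ((3 - 78/5)/(3*(93/5)) - 44)**2 = ((1/3)*(5/93)*(-63/5) - 44)**2 = (-7/31 - 44)**2 = (-1371/31)**2 = 1879641/961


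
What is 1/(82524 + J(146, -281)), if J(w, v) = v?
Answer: 1/82243 ≈ 1.2159e-5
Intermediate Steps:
1/(82524 + J(146, -281)) = 1/(82524 - 281) = 1/82243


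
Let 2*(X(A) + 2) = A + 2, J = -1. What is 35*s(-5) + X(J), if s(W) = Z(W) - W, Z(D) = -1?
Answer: 277/2 ≈ 138.50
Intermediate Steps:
s(W) = -1 - W
X(A) = -1 + A/2 (X(A) = -2 + (A + 2)/2 = -2 + (2 + A)/2 = -2 + (1 + A/2) = -1 + A/2)
35*s(-5) + X(J) = 35*(-1 - 1*(-5)) + (-1 + (1/2)*(-1)) = 35*(-1 + 5) + (-1 - 1/2) = 35*4 - 3/2 = 140 - 3/2 = 277/2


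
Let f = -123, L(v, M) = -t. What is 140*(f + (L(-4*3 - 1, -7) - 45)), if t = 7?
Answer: -24500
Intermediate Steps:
L(v, M) = -7 (L(v, M) = -1*7 = -7)
140*(f + (L(-4*3 - 1, -7) - 45)) = 140*(-123 + (-7 - 45)) = 140*(-123 - 52) = 140*(-175) = -24500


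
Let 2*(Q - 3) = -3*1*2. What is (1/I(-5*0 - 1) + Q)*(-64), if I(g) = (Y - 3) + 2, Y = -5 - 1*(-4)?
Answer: 32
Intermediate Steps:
Y = -1 (Y = -5 + 4 = -1)
Q = 0 (Q = 3 + (-3*1*2)/2 = 3 + (-3*2)/2 = 3 + (½)*(-6) = 3 - 3 = 0)
I(g) = -2 (I(g) = (-1 - 3) + 2 = -4 + 2 = -2)
(1/I(-5*0 - 1) + Q)*(-64) = (1/(-2) + 0)*(-64) = (-½ + 0)*(-64) = -½*(-64) = 32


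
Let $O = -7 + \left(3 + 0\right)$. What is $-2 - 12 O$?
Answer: $46$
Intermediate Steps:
$O = -4$ ($O = -7 + 3 = -4$)
$-2 - 12 O = -2 - -48 = -2 + 48 = 46$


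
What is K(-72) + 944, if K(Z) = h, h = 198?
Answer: 1142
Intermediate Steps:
K(Z) = 198
K(-72) + 944 = 198 + 944 = 1142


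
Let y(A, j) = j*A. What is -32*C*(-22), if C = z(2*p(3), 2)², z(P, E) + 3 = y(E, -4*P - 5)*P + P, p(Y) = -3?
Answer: 39542976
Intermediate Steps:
y(A, j) = A*j
z(P, E) = -3 + P + E*P*(-5 - 4*P) (z(P, E) = -3 + ((E*(-4*P - 5))*P + P) = -3 + ((E*(-5 - 4*P))*P + P) = -3 + (E*P*(-5 - 4*P) + P) = -3 + (P + E*P*(-5 - 4*P)) = -3 + P + E*P*(-5 - 4*P))
C = 56169 (C = (-3 + 2*(-3) - 1*2*2*(-3)*(5 + 4*(2*(-3))))² = (-3 - 6 - 1*2*(-6)*(5 + 4*(-6)))² = (-3 - 6 - 1*2*(-6)*(5 - 24))² = (-3 - 6 - 1*2*(-6)*(-19))² = (-3 - 6 - 228)² = (-237)² = 56169)
-32*C*(-22) = -32*56169*(-22) = -1797408*(-22) = 39542976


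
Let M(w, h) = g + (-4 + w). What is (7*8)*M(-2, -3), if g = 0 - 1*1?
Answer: -392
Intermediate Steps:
g = -1 (g = 0 - 1 = -1)
M(w, h) = -5 + w (M(w, h) = -1 + (-4 + w) = -5 + w)
(7*8)*M(-2, -3) = (7*8)*(-5 - 2) = 56*(-7) = -392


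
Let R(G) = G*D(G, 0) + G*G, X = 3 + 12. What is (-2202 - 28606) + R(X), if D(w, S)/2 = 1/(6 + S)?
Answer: -30578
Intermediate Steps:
D(w, S) = 2/(6 + S)
X = 15
R(G) = G**2 + G/3 (R(G) = G*(2/(6 + 0)) + G*G = G*(2/6) + G**2 = G*(2*(1/6)) + G**2 = G*(1/3) + G**2 = G/3 + G**2 = G**2 + G/3)
(-2202 - 28606) + R(X) = (-2202 - 28606) + 15*(1/3 + 15) = -30808 + 15*(46/3) = -30808 + 230 = -30578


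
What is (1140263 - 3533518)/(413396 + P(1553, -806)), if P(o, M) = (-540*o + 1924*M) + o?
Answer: 478651/394883 ≈ 1.2121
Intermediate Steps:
P(o, M) = -539*o + 1924*M
(1140263 - 3533518)/(413396 + P(1553, -806)) = (1140263 - 3533518)/(413396 + (-539*1553 + 1924*(-806))) = -2393255/(413396 + (-837067 - 1550744)) = -2393255/(413396 - 2387811) = -2393255/(-1974415) = -2393255*(-1/1974415) = 478651/394883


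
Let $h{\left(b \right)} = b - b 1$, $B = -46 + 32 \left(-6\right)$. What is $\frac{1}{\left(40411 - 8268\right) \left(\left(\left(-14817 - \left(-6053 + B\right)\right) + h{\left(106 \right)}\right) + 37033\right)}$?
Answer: $\frac{1}{916300501} \approx 1.0913 \cdot 10^{-9}$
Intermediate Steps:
$B = -238$ ($B = -46 - 192 = -238$)
$h{\left(b \right)} = 0$ ($h{\left(b \right)} = b - b = 0$)
$\frac{1}{\left(40411 - 8268\right) \left(\left(\left(-14817 - \left(-6053 + B\right)\right) + h{\left(106 \right)}\right) + 37033\right)} = \frac{1}{\left(40411 - 8268\right) \left(\left(\left(-14817 + \left(6053 - -238\right)\right) + 0\right) + 37033\right)} = \frac{1}{\left(40411 - 8268\right) \left(\left(\left(-14817 + \left(6053 + 238\right)\right) + 0\right) + 37033\right)} = \frac{1}{32143 \left(\left(\left(-14817 + 6291\right) + 0\right) + 37033\right)} = \frac{1}{32143 \left(\left(-8526 + 0\right) + 37033\right)} = \frac{1}{32143 \left(-8526 + 37033\right)} = \frac{1}{32143 \cdot 28507} = \frac{1}{916300501}$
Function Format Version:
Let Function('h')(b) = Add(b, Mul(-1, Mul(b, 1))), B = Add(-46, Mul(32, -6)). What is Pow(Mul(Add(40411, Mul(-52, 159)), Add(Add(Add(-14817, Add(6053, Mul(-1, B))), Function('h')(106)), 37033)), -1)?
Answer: Rational(1, 916300501) ≈ 1.0913e-9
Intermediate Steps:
B = -238 (B = Add(-46, -192) = -238)
Function('h')(b) = 0 (Function('h')(b) = Add(b, Mul(-1, b)) = 0)
Pow(Mul(Add(40411, Mul(-52, 159)), Add(Add(Add(-14817, Add(6053, Mul(-1, B))), Function('h')(106)), 37033)), -1) = Pow(Mul(Add(40411, Mul(-52, 159)), Add(Add(Add(-14817, Add(6053, Mul(-1, -238))), 0), 37033)), -1) = Pow(Mul(Add(40411, -8268), Add(Add(Add(-14817, Add(6053, 238)), 0), 37033)), -1) = Pow(Mul(32143, Add(Add(Add(-14817, 6291), 0), 37033)), -1) = Pow(Mul(32143, Add(Add(-8526, 0), 37033)), -1) = Pow(Mul(32143, Add(-8526, 37033)), -1) = Pow(Mul(32143, 28507), -1) = Pow(916300501, -1) = Rational(1, 916300501)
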